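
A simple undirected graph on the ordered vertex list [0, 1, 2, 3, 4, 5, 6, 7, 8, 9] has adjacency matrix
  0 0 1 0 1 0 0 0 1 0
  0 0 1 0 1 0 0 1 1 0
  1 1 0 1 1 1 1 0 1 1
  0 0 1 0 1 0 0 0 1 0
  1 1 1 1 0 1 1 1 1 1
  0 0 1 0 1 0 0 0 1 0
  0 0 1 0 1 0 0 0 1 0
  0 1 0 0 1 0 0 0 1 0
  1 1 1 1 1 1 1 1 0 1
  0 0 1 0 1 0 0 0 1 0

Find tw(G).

A width-3 tree decomposition is:
Bags: B1 = {1, 2, 4, 8}  B2 = {0, 2, 4, 8}  B3 = {2, 4, 8, 9}  B4 = {2, 3, 4, 8}  B5 = {1, 4, 7, 8}  B6 = {2, 4, 5, 8}  B7 = {2, 4, 6, 8}
Tree: B1–B2, B2–B3, B3–B4, B1–B5, B2–B6, B3–B7
The largest bag has 4 vertices, giving width 3; this decomposition certifies tw(G) ≤ 3. Conversely, {0, 2, 4, 8} is a clique of size 4, and the vertices of any clique must share a bag in every tree decomposition; so some bag has ≥ 4 vertices and tw(G) ≥ 3. Hence tw(G) = 3 exactly.

3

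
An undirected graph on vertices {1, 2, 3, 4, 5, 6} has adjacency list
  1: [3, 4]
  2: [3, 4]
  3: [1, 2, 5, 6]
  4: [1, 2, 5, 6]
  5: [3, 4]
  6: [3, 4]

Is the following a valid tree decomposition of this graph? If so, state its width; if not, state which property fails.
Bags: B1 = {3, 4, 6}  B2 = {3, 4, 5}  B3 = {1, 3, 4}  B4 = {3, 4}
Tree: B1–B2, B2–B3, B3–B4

A tree decomposition must satisfy three properties: every vertex lies in some bag; for every edge, both endpoints lie together in some bag; and for every vertex, the bags containing it form a connected subtree. Here vertex 2 appears in no bag, so the decomposition is invalid.

No — vertex 2 appears in no bag.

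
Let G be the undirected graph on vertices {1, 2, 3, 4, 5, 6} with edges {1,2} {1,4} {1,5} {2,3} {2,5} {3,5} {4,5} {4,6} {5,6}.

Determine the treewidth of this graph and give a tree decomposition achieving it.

Treewidth 2.
One such decomposition:
Bags: B1 = {2, 3, 5}  B2 = {1, 2, 5}  B3 = {1, 4, 5}  B4 = {4, 5, 6}
Tree: B1–B2, B2–B3, B3–B4

The largest bag has 3 vertices, giving width 2; this decomposition certifies tw(G) ≤ 2. On the other hand G contains the 3-clique {1, 2, 5}. A clique must lie in a single bag of any decomposition, so no decomposition can have width below 2. Therefore the treewidth is 2.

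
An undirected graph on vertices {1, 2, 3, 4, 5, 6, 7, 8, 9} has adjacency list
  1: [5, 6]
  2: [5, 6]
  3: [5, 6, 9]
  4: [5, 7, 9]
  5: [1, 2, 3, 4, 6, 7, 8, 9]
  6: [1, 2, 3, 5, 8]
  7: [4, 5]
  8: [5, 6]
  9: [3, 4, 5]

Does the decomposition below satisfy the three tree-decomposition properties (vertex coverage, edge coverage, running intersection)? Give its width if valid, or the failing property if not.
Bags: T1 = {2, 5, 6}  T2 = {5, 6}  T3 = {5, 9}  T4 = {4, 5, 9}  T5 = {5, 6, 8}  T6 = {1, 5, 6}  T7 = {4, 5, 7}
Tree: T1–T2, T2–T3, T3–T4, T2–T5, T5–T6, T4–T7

A tree decomposition must satisfy three properties: every vertex lies in some bag; for every edge, both endpoints lie together in some bag; and for every vertex, the bags containing it form a connected subtree. Here vertex 3 appears in no bag, so the decomposition is invalid.

No — vertex 3 appears in no bag.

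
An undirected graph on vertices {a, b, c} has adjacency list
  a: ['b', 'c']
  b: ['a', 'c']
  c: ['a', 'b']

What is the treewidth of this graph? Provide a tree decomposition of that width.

Treewidth 2.
One optimal decomposition is:
Bags: B1 = {a, b, c}
Tree: (single bag)

With just one bag of size 3, the width is 3 − 1 = 2, so tw(G) ≤ 2. On the other hand G contains the 3-clique {a, b, c}. A clique must lie in a single bag of any decomposition, so no decomposition can have width below 2. Therefore the treewidth is 2.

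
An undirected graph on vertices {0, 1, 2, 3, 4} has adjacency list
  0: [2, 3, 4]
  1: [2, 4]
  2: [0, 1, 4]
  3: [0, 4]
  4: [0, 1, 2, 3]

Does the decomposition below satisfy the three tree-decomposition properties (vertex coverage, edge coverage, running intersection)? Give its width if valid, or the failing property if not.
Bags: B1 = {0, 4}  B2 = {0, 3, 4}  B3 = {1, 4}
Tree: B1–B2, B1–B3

A tree decomposition must satisfy three properties: every vertex lies in some bag; for every edge, both endpoints lie together in some bag; and for every vertex, the bags containing it form a connected subtree. Here vertex 2 appears in no bag, so the decomposition is invalid.

No — vertex 2 appears in no bag.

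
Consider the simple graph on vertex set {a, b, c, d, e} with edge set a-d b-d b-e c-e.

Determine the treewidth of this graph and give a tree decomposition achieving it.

Each bag holds 2 vertices, so the decomposition has width 1, which upper-bounds the treewidth. Any graph with an edge has treewidth ≥ 1, and G has the edge c–e. Combining the bounds, tw(G) = 1.

Treewidth 1.
Bags: B1 = {c, e}  B2 = {b, e}  B3 = {b, d}  B4 = {a, d}
Tree: B1–B2, B2–B3, B3–B4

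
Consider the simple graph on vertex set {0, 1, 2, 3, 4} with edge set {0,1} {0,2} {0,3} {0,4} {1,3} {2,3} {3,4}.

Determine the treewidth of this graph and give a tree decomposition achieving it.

Treewidth 2.
One optimal decomposition is:
Bags: B1 = {0, 2, 3}  B2 = {0, 3, 4}  B3 = {0, 1, 3}
Tree: B1–B2, B1–B3

Each bag holds 3 vertices, so the decomposition has width 2, which upper-bounds the treewidth. On the other hand G contains the 3-clique {0, 1, 3}. A clique must lie in a single bag of any decomposition, so no decomposition can have width below 2. The upper and lower bounds meet at 2, so that is the treewidth.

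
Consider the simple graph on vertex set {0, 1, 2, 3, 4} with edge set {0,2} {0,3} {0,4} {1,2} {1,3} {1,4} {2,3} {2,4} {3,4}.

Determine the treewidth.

A width-3 tree decomposition is:
Bags: B1 = {0, 2, 3, 4}  B2 = {1, 2, 3, 4}
Tree: B1–B2
The largest bag has 4 vertices, giving width 3; this decomposition certifies tw(G) ≤ 3. For the lower bound, the 4 vertices {0, 2, 3, 4} are pairwise adjacent, and any tree decomposition puts a clique entirely inside one bag — forcing width ≥ 3. Hence tw(G) = 3 exactly.

3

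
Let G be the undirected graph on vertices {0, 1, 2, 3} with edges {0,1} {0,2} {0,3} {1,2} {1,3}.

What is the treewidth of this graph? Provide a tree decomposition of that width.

Treewidth 2.
One optimal decomposition is:
Bags: B1 = {0, 1, 2}  B2 = {0, 1, 3}
Tree: B1–B2

The largest bag has 3 vertices, giving width 2; this decomposition certifies tw(G) ≤ 2. On the other hand G contains the 3-clique {0, 1, 2}. A clique must lie in a single bag of any decomposition, so no decomposition can have width below 2. Combining the bounds, tw(G) = 2.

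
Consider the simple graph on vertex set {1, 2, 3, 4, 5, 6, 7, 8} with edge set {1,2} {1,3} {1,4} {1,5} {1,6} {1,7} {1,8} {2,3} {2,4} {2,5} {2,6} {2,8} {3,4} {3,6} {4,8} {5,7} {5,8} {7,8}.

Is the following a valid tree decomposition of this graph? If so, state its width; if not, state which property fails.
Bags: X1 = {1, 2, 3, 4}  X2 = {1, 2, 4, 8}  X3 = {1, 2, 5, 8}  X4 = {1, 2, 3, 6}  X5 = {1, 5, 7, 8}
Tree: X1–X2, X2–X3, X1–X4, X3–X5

Every vertex of G appears in some bag (union = {1, 2, 3, 4, 5, 6, 7, 8}); every edge is covered by a bag; and for each vertex v the set of bags containing v is connected in the bag tree. The decomposition is therefore valid. The largest bag has 4 vertices, so the width is 3.

Yes; width 3.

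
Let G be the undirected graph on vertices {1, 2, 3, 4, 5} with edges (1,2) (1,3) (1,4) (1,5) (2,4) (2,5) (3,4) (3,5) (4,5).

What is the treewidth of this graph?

A width-3 tree decomposition is:
Bags: B1 = {1, 3, 4, 5}  B2 = {1, 2, 4, 5}
Tree: B1–B2
Each bag holds 4 vertices, so the decomposition has width 3, which upper-bounds the treewidth. On the other hand G contains the 4-clique {1, 2, 4, 5}. A clique must lie in a single bag of any decomposition, so no decomposition can have width below 3. The upper and lower bounds meet at 3, so that is the treewidth.

3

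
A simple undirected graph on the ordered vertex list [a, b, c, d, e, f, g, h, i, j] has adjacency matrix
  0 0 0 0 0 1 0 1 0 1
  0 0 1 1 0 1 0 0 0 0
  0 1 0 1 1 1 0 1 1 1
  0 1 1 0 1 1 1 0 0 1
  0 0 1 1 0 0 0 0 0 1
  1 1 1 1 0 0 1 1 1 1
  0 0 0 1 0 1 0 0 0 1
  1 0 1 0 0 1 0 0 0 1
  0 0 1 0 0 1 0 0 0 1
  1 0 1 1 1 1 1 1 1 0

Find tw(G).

A width-3 tree decomposition is:
Bags: B1 = {c, d, f, j}  B2 = {c, f, h, j}  B3 = {c, d, e, j}  B4 = {c, f, i, j}  B5 = {b, c, d, f}  B6 = {a, f, h, j}  B7 = {d, f, g, j}
Tree: B1–B2, B1–B3, B2–B4, B1–B5, B2–B6, B1–B7
The largest bag has 4 vertices, giving width 3; this decomposition certifies tw(G) ≤ 3. Conversely, {c, d, e, j} is a clique of size 4, and the vertices of any clique must share a bag in every tree decomposition; so some bag has ≥ 4 vertices and tw(G) ≥ 3. The upper and lower bounds meet at 3, so that is the treewidth.

3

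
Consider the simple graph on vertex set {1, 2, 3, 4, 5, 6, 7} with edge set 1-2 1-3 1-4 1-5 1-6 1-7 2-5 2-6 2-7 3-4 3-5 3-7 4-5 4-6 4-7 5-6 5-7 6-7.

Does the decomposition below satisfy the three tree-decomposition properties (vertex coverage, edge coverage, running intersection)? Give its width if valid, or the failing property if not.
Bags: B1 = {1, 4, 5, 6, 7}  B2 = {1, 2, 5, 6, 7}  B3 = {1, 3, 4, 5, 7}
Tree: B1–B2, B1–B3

Vertex coverage: the bags together contain {1, 2, 3, 4, 5, 6, 7}, the full vertex set. Edge coverage: each edge of G has both endpoints in at least one bag. Running intersection: for every vertex, the bags containing it form a connected subtree. All three properties hold, so this is a valid tree decomposition of width max|bag| − 1 = 4, and hence tw(G) ≤ 4.

Yes; width 4.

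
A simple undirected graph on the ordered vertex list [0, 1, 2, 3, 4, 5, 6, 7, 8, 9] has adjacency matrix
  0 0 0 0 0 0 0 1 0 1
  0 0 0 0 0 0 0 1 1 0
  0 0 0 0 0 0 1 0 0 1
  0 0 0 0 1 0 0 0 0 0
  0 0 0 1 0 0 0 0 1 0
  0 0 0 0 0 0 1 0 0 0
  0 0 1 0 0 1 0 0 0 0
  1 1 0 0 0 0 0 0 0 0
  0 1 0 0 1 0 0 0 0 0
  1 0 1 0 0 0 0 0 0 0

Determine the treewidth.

1

A width-1 tree decomposition is:
Bags: B1 = {3, 4}  B2 = {4, 8}  B3 = {1, 8}  B4 = {1, 7}  B5 = {0, 7}  B6 = {0, 9}  B7 = {2, 9}  B8 = {2, 6}  B9 = {5, 6}
Tree: B1–B2, B2–B3, B3–B4, B4–B5, B5–B6, B6–B7, B7–B8, B8–B9
Each bag holds 2 vertices, so the decomposition has width 1, which upper-bounds the treewidth. G has an edge, so its treewidth is at least 1. The upper and lower bounds meet at 1, so that is the treewidth.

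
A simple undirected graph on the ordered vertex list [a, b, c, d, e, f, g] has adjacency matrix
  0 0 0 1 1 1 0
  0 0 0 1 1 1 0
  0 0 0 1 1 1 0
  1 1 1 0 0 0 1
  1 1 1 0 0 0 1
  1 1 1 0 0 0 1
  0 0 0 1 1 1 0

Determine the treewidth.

A width-3 tree decomposition is:
Bags: B1 = {d, e, f, g}  B2 = {b, d, e, f}  B3 = {a, d, e, f}  B4 = {c, d, e, f}
Tree: B1–B2, B2–B3, B3–B4
Each bag holds 4 vertices, so the decomposition has width 3, which upper-bounds the treewidth. For the lower bound: the 4 vertex sets {d,g}, {b,f}, {e}, {a} are disjoint, each induces a connected subgraph, and every pair is joined by at least one edge of G. Contracting each set to a single vertex therefore yields K_{4} as a minor, and since treewidth is minor-monotone, tw(G) ≥ tw(K_{4}) = 3. The upper and lower bounds meet at 3, so that is the treewidth.

3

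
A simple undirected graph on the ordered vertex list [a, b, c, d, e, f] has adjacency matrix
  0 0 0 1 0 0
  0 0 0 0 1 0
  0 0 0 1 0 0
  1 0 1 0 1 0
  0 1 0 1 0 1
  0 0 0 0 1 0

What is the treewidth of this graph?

A width-1 tree decomposition is:
Bags: B1 = {b, e}  B2 = {e, f}  B3 = {d, e}  B4 = {c, d}  B5 = {a, d}
Tree: B1–B2, B1–B3, B3–B4, B3–B5
Every bag has size at most 2, so the width is 2 − 1 = 1 and tw(G) ≤ 1. G has an edge, so its treewidth is at least 1. The upper and lower bounds meet at 1, so that is the treewidth.

1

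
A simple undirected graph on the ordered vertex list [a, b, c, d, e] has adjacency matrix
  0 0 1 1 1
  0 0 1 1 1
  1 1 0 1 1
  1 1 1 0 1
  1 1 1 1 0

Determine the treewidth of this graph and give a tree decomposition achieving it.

Every bag has size at most 4, so the width is 4 − 1 = 3 and tw(G) ≤ 3. Conversely, {a, c, d, e} is a clique of size 4, and the vertices of any clique must share a bag in every tree decomposition; so some bag has ≥ 4 vertices and tw(G) ≥ 3. The upper and lower bounds meet at 3, so that is the treewidth.

Treewidth 3.
One such decomposition:
Bags: B1 = {a, c, d, e}  B2 = {b, c, d, e}
Tree: B1–B2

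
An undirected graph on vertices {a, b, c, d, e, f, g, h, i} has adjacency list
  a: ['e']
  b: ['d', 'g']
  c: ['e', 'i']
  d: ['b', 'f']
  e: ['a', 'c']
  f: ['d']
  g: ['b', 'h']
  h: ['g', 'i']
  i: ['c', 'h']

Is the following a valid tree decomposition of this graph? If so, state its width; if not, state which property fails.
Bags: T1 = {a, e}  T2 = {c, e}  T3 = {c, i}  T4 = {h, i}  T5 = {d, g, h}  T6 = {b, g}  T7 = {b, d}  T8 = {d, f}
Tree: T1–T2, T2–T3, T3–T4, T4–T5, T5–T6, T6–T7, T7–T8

No — bags containing vertex d are not connected in the tree.

A tree decomposition must satisfy three properties: every vertex lies in some bag; for every edge, both endpoints lie together in some bag; and for every vertex, the bags containing it form a connected subtree. Here bags containing vertex d are not connected in the tree, so the decomposition is invalid.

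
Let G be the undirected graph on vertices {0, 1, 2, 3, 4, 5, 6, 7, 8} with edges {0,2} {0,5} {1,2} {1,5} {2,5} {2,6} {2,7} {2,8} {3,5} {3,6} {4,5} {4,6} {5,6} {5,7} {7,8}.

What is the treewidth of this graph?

A width-2 tree decomposition is:
Bags: B1 = {2, 5, 6}  B2 = {0, 2, 5}  B3 = {2, 5, 7}  B4 = {2, 7, 8}  B5 = {4, 5, 6}  B6 = {3, 5, 6}  B7 = {1, 2, 5}
Tree: B1–B2, B1–B3, B3–B4, B1–B5, B1–B6, B3–B7
The largest bag has 3 vertices, giving width 2; this decomposition certifies tw(G) ≤ 2. Conversely, {2, 7, 8} is a clique of size 3, and the vertices of any clique must share a bag in every tree decomposition; so some bag has ≥ 3 vertices and tw(G) ≥ 2. Hence tw(G) = 2 exactly.

2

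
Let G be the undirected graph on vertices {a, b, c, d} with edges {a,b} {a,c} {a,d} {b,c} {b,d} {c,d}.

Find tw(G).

3

A width-3 tree decomposition is:
Bags: B1 = {a, b, c, d}
Tree: (single bag)
A single bag containing all 4 vertices is trivially a valid decomposition of width 3. On the other hand G contains the 4-clique {a, b, c, d}. A clique must lie in a single bag of any decomposition, so no decomposition can have width below 3. Hence tw(G) = 3 exactly.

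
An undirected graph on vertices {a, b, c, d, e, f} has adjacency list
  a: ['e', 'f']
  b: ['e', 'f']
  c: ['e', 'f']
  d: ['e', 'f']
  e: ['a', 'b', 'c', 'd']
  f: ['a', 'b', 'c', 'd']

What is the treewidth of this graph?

2

A width-2 tree decomposition is:
Bags: B1 = {a, e, f}  B2 = {c, e, f}  B3 = {d, e, f}  B4 = {b, e, f}
Tree: B1–B2, B2–B3, B3–B4
Every bag has size at most 3, so the width is 3 − 1 = 2 and tw(G) ≤ 2. Since a–f–c–e–a is a cycle in G, G is not acyclic. Forests are exactly the graphs of treewidth ≤ 1, so tw(G) ≥ 2. Combining the bounds, tw(G) = 2.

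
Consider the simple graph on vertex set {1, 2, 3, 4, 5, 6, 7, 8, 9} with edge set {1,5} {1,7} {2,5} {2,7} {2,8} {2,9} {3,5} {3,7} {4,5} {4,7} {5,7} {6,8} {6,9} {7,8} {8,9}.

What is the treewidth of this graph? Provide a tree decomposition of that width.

Every bag has size at most 3, so the width is 3 − 1 = 2 and tw(G) ≤ 2. For the lower bound, the 3 vertices {2, 8, 9} are pairwise adjacent, and any tree decomposition puts a clique entirely inside one bag — forcing width ≥ 2. Combining the bounds, tw(G) = 2.

Treewidth 2.
One optimal decomposition is:
Bags: B1 = {2, 7, 8}  B2 = {2, 8, 9}  B3 = {2, 5, 7}  B4 = {4, 5, 7}  B5 = {3, 5, 7}  B6 = {1, 5, 7}  B7 = {6, 8, 9}
Tree: B1–B2, B1–B3, B3–B4, B4–B5, B4–B6, B2–B7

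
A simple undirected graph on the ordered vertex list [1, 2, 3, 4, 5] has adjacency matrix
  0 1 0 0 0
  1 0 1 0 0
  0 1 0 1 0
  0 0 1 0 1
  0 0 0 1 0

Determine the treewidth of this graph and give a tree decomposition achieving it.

Treewidth 1.
Bags: B1 = {1, 2}  B2 = {2, 3}  B3 = {3, 4}  B4 = {4, 5}
Tree: B1–B2, B2–B3, B3–B4

Each bag holds 2 vertices, so the decomposition has width 1, which upper-bounds the treewidth. Any graph with an edge has treewidth ≥ 1, and G has the edge 1–2. Therefore the treewidth is 1.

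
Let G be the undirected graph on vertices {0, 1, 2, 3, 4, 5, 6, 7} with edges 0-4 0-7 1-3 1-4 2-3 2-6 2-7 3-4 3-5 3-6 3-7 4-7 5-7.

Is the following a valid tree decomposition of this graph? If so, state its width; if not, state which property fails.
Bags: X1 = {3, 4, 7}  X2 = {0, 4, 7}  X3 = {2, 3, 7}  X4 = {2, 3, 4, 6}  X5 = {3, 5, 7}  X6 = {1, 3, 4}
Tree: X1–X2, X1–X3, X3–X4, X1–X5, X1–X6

A tree decomposition must satisfy three properties: every vertex lies in some bag; for every edge, both endpoints lie together in some bag; and for every vertex, the bags containing it form a connected subtree. Here bags containing vertex 4 are not connected in the tree, so the decomposition is invalid.

No — bags containing vertex 4 are not connected in the tree.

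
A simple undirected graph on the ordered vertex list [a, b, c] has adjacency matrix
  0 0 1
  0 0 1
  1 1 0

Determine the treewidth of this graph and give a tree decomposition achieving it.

Treewidth 1.
Bags: B1 = {a, c}  B2 = {b, c}
Tree: B1–B2

Each bag holds 2 vertices, so the decomposition has width 1, which upper-bounds the treewidth. G has an edge, so its treewidth is at least 1. Combining the bounds, tw(G) = 1.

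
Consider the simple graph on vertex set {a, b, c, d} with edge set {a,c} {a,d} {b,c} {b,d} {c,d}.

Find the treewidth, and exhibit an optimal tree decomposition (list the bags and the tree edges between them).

The largest bag has 3 vertices, giving width 2; this decomposition certifies tw(G) ≤ 2. For the lower bound, the 3 vertices {a, c, d} are pairwise adjacent, and any tree decomposition puts a clique entirely inside one bag — forcing width ≥ 2. Therefore the treewidth is 2.

Treewidth 2.
One optimal decomposition is:
Bags: B1 = {b, c, d}  B2 = {a, c, d}
Tree: B1–B2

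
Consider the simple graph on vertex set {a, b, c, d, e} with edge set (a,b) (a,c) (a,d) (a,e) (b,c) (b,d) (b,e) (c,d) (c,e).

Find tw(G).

3

A width-3 tree decomposition is:
Bags: B1 = {a, b, c, e}  B2 = {a, b, c, d}
Tree: B1–B2
Each bag holds 4 vertices, so the decomposition has width 3, which upper-bounds the treewidth. Conversely, {a, b, c, d} is a clique of size 4, and the vertices of any clique must share a bag in every tree decomposition; so some bag has ≥ 4 vertices and tw(G) ≥ 3. Combining the bounds, tw(G) = 3.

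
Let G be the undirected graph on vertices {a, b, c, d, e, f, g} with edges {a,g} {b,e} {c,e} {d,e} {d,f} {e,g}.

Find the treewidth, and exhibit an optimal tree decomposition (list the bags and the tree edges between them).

Treewidth 1.
Bags: B1 = {d, e}  B2 = {d, f}  B3 = {b, e}  B4 = {e, g}  B5 = {a, g}  B6 = {c, e}
Tree: B1–B2, B1–B3, B3–B4, B4–B5, B4–B6

Every bag has size at most 2, so the width is 2 − 1 = 1 and tw(G) ≤ 1. Since G has at least one edge (e.g. e–d), it is not an edgeless graph, so tw(G) ≥ 1. The upper and lower bounds meet at 1, so that is the treewidth.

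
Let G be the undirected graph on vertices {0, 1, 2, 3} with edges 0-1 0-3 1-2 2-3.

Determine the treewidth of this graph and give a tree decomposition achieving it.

Treewidth 2.
One optimal decomposition is:
Bags: B1 = {0, 1, 3}  B2 = {1, 2, 3}
Tree: B1–B2

Each bag holds 3 vertices, so the decomposition has width 2, which upper-bounds the treewidth. Since 1–0–3–2–1 is a cycle in G, G is not acyclic. Forests are exactly the graphs of treewidth ≤ 1, so tw(G) ≥ 2. Hence tw(G) = 2 exactly.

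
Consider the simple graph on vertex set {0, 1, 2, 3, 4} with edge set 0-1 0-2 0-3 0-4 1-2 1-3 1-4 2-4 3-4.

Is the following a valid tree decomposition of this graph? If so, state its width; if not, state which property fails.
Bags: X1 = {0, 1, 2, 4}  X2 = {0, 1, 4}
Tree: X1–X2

A tree decomposition must satisfy three properties: every vertex lies in some bag; for every edge, both endpoints lie together in some bag; and for every vertex, the bags containing it form a connected subtree. Here vertex 3 appears in no bag, so the decomposition is invalid.

No — vertex 3 appears in no bag.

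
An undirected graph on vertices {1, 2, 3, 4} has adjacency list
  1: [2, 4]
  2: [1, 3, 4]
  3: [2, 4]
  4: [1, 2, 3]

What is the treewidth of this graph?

A width-2 tree decomposition is:
Bags: B1 = {2, 3, 4}  B2 = {1, 2, 4}
Tree: B1–B2
Every bag has size at most 3, so the width is 3 − 1 = 2 and tw(G) ≤ 2. For the lower bound, the 3 vertices {1, 2, 4} are pairwise adjacent, and any tree decomposition puts a clique entirely inside one bag — forcing width ≥ 2. Combining the bounds, tw(G) = 2.

2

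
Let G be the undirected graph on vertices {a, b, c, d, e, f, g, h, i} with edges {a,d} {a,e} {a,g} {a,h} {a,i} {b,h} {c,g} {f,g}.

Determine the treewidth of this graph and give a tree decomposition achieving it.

Treewidth 1.
One optimal decomposition is:
Bags: B1 = {a, h}  B2 = {a, i}  B3 = {a, g}  B4 = {a, e}  B5 = {a, d}  B6 = {f, g}  B7 = {c, g}  B8 = {b, h}
Tree: B1–B2, B2–B3, B3–B4, B4–B5, B3–B6, B6–B7, B1–B8

Each bag holds 2 vertices, so the decomposition has width 1, which upper-bounds the treewidth. G has an edge, so its treewidth is at least 1. Combining the bounds, tw(G) = 1.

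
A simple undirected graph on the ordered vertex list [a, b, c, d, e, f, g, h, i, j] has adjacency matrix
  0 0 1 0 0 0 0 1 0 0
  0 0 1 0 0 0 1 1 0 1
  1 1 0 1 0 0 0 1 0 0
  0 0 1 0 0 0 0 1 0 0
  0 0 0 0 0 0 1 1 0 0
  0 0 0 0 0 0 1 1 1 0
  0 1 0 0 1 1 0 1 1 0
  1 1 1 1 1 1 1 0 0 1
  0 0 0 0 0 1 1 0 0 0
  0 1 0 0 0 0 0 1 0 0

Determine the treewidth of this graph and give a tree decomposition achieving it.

Each bag holds 3 vertices, so the decomposition has width 2, which upper-bounds the treewidth. For the lower bound, the 3 vertices {c, d, h} are pairwise adjacent, and any tree decomposition puts a clique entirely inside one bag — forcing width ≥ 2. The upper and lower bounds meet at 2, so that is the treewidth.

Treewidth 2.
One optimal decomposition is:
Bags: B1 = {b, g, h}  B2 = {f, g, h}  B3 = {b, c, h}  B4 = {f, g, i}  B5 = {a, c, h}  B6 = {b, h, j}  B7 = {c, d, h}  B8 = {e, g, h}
Tree: B1–B2, B1–B3, B2–B4, B3–B5, B3–B6, B5–B7, B2–B8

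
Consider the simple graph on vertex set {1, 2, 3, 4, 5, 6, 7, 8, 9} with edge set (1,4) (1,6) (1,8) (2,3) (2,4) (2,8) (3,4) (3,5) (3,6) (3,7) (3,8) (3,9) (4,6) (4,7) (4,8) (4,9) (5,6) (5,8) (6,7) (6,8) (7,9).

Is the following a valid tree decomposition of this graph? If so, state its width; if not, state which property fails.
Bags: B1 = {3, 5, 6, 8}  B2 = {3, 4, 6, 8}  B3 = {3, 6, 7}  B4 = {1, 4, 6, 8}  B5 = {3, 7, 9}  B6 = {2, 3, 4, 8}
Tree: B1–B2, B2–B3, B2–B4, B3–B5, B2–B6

A tree decomposition must satisfy three properties: every vertex lies in some bag; for every edge, both endpoints lie together in some bag; and for every vertex, the bags containing it form a connected subtree. Here edge (4,7) lies in no bag, so the decomposition is invalid.

No — edge (4,7) lies in no bag.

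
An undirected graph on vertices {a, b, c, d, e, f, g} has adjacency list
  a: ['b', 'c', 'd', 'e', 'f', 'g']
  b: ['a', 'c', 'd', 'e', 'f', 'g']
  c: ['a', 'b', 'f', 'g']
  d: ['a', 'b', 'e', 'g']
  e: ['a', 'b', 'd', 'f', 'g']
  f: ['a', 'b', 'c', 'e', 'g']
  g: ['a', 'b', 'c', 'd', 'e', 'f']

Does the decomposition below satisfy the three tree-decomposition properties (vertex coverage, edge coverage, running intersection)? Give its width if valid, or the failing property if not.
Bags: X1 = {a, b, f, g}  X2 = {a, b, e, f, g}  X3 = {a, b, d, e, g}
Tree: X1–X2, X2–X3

A tree decomposition must satisfy three properties: every vertex lies in some bag; for every edge, both endpoints lie together in some bag; and for every vertex, the bags containing it form a connected subtree. Here vertex c appears in no bag, so the decomposition is invalid.

No — vertex c appears in no bag.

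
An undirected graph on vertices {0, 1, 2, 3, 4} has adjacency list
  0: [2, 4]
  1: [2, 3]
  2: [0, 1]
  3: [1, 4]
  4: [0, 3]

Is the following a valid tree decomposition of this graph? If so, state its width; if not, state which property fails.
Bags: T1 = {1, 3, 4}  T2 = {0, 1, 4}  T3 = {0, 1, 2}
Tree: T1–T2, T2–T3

Every vertex of G appears in some bag (union = {0, 1, 2, 3, 4}); every edge is covered by a bag; and for each vertex v the set of bags containing v is connected in the bag tree. The decomposition is therefore valid. The largest bag has 3 vertices, so the width is 2.

Yes; width 2.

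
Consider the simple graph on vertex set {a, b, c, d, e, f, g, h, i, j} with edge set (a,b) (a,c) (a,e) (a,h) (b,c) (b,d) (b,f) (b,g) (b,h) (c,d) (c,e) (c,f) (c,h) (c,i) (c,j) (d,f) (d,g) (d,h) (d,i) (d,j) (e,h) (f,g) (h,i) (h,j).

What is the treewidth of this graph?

A width-3 tree decomposition is:
Bags: B1 = {c, d, h, i}  B2 = {b, c, d, h}  B3 = {a, b, c, h}  B4 = {b, c, d, f}  B5 = {a, c, e, h}  B6 = {b, d, f, g}  B7 = {c, d, h, j}
Tree: B1–B2, B2–B3, B2–B4, B3–B5, B4–B6, B2–B7
Every bag has size at most 4, so the width is 4 − 1 = 3 and tw(G) ≤ 3. Conversely, {b, d, f, g} is a clique of size 4, and the vertices of any clique must share a bag in every tree decomposition; so some bag has ≥ 4 vertices and tw(G) ≥ 3. Therefore the treewidth is 3.

3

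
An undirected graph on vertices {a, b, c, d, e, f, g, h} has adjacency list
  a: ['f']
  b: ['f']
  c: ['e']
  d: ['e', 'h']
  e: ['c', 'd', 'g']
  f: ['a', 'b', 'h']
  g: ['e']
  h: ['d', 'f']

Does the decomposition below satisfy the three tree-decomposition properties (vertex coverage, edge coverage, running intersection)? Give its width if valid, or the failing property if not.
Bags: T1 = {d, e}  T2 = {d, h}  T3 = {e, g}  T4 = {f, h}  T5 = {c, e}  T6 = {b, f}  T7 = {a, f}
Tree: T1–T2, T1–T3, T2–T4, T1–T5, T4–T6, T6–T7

Yes; width 1.

Every vertex of G appears in some bag (union = {a, b, c, d, e, f, g, h}); every edge is covered by a bag; and for each vertex v the set of bags containing v is connected in the bag tree. The decomposition is therefore valid. The largest bag has 2 vertices, so the width is 1.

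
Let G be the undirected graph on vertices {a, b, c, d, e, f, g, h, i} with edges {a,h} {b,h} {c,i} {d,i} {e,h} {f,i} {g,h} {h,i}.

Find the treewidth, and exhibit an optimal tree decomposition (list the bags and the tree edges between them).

Treewidth 1.
Bags: B1 = {e, h}  B2 = {h, i}  B3 = {b, h}  B4 = {c, i}  B5 = {d, i}  B6 = {g, h}  B7 = {f, i}  B8 = {a, h}
Tree: B1–B2, B2–B3, B2–B4, B2–B5, B3–B6, B4–B7, B2–B8

The largest bag has 2 vertices, giving width 1; this decomposition certifies tw(G) ≤ 1. Since G has at least one edge (e.g. h–e), it is not an edgeless graph, so tw(G) ≥ 1. Combining the bounds, tw(G) = 1.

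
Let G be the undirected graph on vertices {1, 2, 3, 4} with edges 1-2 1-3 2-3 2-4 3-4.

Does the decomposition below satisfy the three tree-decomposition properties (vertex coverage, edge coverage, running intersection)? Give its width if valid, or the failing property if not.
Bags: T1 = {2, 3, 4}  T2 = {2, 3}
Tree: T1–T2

A tree decomposition must satisfy three properties: every vertex lies in some bag; for every edge, both endpoints lie together in some bag; and for every vertex, the bags containing it form a connected subtree. Here vertex 1 appears in no bag, so the decomposition is invalid.

No — vertex 1 appears in no bag.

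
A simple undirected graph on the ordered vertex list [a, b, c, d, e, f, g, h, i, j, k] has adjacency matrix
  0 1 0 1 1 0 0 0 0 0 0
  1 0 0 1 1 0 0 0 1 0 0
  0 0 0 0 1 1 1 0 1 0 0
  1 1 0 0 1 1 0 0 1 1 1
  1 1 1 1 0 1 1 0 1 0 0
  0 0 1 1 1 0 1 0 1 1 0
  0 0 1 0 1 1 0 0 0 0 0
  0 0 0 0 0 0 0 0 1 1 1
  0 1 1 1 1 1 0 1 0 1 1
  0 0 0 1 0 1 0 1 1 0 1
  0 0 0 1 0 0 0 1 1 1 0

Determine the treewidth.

3

A width-3 tree decomposition is:
Bags: B1 = {d, i, j, k}  B2 = {d, f, i, j}  B3 = {d, e, f, i}  B4 = {c, e, f, i}  B5 = {b, d, e, i}  B6 = {h, i, j, k}  B7 = {c, e, f, g}  B8 = {a, b, d, e}
Tree: B1–B2, B2–B3, B3–B4, B3–B5, B1–B6, B4–B7, B5–B8
Each bag holds 4 vertices, so the decomposition has width 3, which upper-bounds the treewidth. On the other hand G contains the 4-clique {c, e, f, g}. A clique must lie in a single bag of any decomposition, so no decomposition can have width below 3. The upper and lower bounds meet at 3, so that is the treewidth.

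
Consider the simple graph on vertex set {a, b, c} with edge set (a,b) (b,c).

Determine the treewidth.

A width-1 tree decomposition is:
Bags: B1 = {b, c}  B2 = {a, b}
Tree: B1–B2
Each bag holds 2 vertices, so the decomposition has width 1, which upper-bounds the treewidth. Any graph with an edge has treewidth ≥ 1, and G has the edge b–c. Therefore the treewidth is 1.

1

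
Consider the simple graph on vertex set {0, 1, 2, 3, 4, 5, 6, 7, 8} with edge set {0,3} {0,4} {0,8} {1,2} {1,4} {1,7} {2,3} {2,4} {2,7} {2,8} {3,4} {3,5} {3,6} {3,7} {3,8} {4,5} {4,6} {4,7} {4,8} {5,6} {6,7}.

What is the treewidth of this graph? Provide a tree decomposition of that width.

Treewidth 3.
One optimal decomposition is:
Bags: B1 = {2, 3, 4, 8}  B2 = {2, 3, 4, 7}  B3 = {0, 3, 4, 8}  B4 = {1, 2, 4, 7}  B5 = {3, 4, 6, 7}  B6 = {3, 4, 5, 6}
Tree: B1–B2, B1–B3, B2–B4, B2–B5, B5–B6

Each bag holds 4 vertices, so the decomposition has width 3, which upper-bounds the treewidth. For the lower bound, the 4 vertices {1, 2, 4, 7} are pairwise adjacent, and any tree decomposition puts a clique entirely inside one bag — forcing width ≥ 3. The upper and lower bounds meet at 3, so that is the treewidth.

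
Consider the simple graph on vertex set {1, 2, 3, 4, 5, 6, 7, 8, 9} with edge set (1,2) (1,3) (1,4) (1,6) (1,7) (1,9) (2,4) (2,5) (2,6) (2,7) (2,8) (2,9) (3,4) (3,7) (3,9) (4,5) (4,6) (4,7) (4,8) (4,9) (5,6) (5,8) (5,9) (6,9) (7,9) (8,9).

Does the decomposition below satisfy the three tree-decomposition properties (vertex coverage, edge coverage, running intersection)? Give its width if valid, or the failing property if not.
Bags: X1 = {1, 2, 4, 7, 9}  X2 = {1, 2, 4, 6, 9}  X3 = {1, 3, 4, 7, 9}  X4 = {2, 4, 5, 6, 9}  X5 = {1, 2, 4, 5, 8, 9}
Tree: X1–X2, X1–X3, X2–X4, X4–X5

No — bags containing vertex 1 are not connected in the tree.

A tree decomposition must satisfy three properties: every vertex lies in some bag; for every edge, both endpoints lie together in some bag; and for every vertex, the bags containing it form a connected subtree. Here bags containing vertex 1 are not connected in the tree, so the decomposition is invalid.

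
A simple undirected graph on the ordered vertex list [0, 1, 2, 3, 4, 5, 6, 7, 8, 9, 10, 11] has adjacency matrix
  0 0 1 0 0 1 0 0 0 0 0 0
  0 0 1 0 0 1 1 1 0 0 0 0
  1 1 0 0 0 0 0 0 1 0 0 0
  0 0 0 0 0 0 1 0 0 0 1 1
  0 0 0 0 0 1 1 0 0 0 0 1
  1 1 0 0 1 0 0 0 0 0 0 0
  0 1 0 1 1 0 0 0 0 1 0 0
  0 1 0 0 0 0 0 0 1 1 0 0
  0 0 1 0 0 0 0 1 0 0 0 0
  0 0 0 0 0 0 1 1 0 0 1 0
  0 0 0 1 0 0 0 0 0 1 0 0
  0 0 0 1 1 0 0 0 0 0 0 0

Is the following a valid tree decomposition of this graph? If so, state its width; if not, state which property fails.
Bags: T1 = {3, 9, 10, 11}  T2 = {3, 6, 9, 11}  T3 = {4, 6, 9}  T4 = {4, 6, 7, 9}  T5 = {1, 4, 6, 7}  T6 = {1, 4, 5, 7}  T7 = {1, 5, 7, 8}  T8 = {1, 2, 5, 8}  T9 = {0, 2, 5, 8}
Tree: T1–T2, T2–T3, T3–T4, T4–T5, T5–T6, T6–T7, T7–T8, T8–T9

No — edge (11,4) lies in no bag.

A tree decomposition must satisfy three properties: every vertex lies in some bag; for every edge, both endpoints lie together in some bag; and for every vertex, the bags containing it form a connected subtree. Here edge (11,4) lies in no bag, so the decomposition is invalid.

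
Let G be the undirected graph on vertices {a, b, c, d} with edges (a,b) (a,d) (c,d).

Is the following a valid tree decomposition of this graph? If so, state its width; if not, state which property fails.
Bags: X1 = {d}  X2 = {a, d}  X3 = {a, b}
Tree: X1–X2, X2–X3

A tree decomposition must satisfy three properties: every vertex lies in some bag; for every edge, both endpoints lie together in some bag; and for every vertex, the bags containing it form a connected subtree. Here vertex c appears in no bag, so the decomposition is invalid.

No — vertex c appears in no bag.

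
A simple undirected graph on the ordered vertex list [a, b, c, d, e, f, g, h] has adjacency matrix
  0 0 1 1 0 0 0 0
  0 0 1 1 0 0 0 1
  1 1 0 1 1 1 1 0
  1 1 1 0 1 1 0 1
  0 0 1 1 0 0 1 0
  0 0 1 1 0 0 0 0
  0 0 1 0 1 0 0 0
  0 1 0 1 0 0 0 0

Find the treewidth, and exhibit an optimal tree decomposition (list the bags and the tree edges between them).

Every bag has size at most 3, so the width is 3 − 1 = 2 and tw(G) ≤ 2. For the lower bound, the 3 vertices {b, d, h} are pairwise adjacent, and any tree decomposition puts a clique entirely inside one bag — forcing width ≥ 2. The upper and lower bounds meet at 2, so that is the treewidth.

Treewidth 2.
One optimal decomposition is:
Bags: B1 = {c, d, f}  B2 = {a, c, d}  B3 = {b, c, d}  B4 = {c, d, e}  B5 = {b, d, h}  B6 = {c, e, g}
Tree: B1–B2, B1–B3, B3–B4, B3–B5, B4–B6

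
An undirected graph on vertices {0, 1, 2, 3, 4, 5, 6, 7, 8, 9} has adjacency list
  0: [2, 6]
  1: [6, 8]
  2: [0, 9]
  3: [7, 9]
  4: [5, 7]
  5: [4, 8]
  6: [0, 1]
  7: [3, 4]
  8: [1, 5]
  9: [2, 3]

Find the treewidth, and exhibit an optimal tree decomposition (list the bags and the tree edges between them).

Treewidth 2.
Bags: B1 = {3, 4, 7}  B2 = {3, 4, 5}  B3 = {3, 5, 8}  B4 = {1, 3, 8}  B5 = {1, 3, 6}  B6 = {0, 3, 6}  B7 = {0, 2, 3}  B8 = {2, 3, 9}
Tree: B1–B2, B2–B3, B3–B4, B4–B5, B5–B6, B6–B7, B7–B8

Every bag has size at most 3, so the width is 3 − 1 = 2 and tw(G) ≤ 2. The edges 3–7–4–5–8–1–6–0–2–9–3 form a cycle, so G is not a tree and its treewidth is at least 2. Combining the bounds, tw(G) = 2.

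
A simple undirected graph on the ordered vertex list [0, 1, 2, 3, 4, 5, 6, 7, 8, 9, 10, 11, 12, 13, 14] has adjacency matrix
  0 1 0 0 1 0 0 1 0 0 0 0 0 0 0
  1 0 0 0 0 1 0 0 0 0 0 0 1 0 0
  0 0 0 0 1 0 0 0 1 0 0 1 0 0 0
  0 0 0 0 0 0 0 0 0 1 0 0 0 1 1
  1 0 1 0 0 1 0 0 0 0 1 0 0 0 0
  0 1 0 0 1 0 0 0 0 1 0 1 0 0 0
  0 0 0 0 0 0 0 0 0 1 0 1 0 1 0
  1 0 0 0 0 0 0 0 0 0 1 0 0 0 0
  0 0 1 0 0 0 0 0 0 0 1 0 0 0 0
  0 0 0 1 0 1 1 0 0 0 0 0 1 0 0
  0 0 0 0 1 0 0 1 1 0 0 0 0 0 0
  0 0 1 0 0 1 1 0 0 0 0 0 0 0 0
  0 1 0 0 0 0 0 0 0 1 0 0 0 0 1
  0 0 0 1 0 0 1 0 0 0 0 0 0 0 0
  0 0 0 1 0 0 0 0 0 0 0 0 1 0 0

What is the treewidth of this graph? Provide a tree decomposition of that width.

Each bag holds 4 vertices, so the decomposition has width 3, which upper-bounds the treewidth. For the lower bound: the 4 vertex sets {3,13,14}, {6}, {9}, {1,5,11,12} are disjoint, each induces a connected subgraph, and every pair is joined by at least one edge of G. Contracting each set to a single vertex therefore yields K_{4} as a minor, and since treewidth is minor-monotone, tw(G) ≥ tw(K_{4}) = 3. The upper and lower bounds meet at 3, so that is the treewidth.

Treewidth 3.
One optimal decomposition is:
Bags: B1 = {3, 6, 13, 14}  B2 = {3, 6, 9, 14}  B3 = {6, 9, 12, 14}  B4 = {6, 9, 11, 12}  B5 = {5, 9, 11, 12}  B6 = {1, 5, 11, 12}  B7 = {1, 2, 5, 11}  B8 = {1, 2, 4, 5}  B9 = {0, 1, 2, 4}  B10 = {0, 2, 4, 8}  B11 = {0, 4, 8, 10}  B12 = {0, 7, 8, 10}
Tree: B1–B2, B2–B3, B3–B4, B4–B5, B5–B6, B6–B7, B7–B8, B8–B9, B9–B10, B10–B11, B11–B12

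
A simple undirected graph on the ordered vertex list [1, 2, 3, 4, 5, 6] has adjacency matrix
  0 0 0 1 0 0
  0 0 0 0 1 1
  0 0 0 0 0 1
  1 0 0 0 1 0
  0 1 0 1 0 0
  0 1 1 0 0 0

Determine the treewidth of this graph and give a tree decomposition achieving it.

The largest bag has 2 vertices, giving width 1; this decomposition certifies tw(G) ≤ 1. G has an edge, so its treewidth is at least 1. Hence tw(G) = 1 exactly.

Treewidth 1.
Bags: B1 = {3, 6}  B2 = {2, 6}  B3 = {2, 5}  B4 = {4, 5}  B5 = {1, 4}
Tree: B1–B2, B2–B3, B3–B4, B4–B5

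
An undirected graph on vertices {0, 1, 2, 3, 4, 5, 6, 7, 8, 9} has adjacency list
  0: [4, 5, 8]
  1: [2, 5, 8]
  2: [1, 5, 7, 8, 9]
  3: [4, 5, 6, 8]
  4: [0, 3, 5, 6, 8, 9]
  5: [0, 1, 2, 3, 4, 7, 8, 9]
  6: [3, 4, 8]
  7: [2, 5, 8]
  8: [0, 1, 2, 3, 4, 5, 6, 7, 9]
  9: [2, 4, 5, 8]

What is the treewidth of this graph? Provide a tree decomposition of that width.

Every bag has size at most 4, so the width is 4 − 1 = 3 and tw(G) ≤ 3. On the other hand G contains the 4-clique {0, 4, 5, 8}. A clique must lie in a single bag of any decomposition, so no decomposition can have width below 3. Hence tw(G) = 3 exactly.

Treewidth 3.
Bags: B1 = {4, 5, 8, 9}  B2 = {0, 4, 5, 8}  B3 = {2, 5, 8, 9}  B4 = {3, 4, 5, 8}  B5 = {1, 2, 5, 8}  B6 = {2, 5, 7, 8}  B7 = {3, 4, 6, 8}
Tree: B1–B2, B1–B3, B1–B4, B3–B5, B5–B6, B4–B7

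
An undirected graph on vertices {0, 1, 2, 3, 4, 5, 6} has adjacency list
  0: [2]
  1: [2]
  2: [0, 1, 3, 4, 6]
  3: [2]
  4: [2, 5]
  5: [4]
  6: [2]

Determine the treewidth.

A width-1 tree decomposition is:
Bags: B1 = {2, 4}  B2 = {2, 3}  B3 = {0, 2}  B4 = {1, 2}  B5 = {4, 5}  B6 = {2, 6}
Tree: B1–B2, B1–B3, B3–B4, B1–B5, B2–B6
Every bag has size at most 2, so the width is 2 − 1 = 1 and tw(G) ≤ 1. Any graph with an edge has treewidth ≥ 1, and G has the edge 4–2. Therefore the treewidth is 1.

1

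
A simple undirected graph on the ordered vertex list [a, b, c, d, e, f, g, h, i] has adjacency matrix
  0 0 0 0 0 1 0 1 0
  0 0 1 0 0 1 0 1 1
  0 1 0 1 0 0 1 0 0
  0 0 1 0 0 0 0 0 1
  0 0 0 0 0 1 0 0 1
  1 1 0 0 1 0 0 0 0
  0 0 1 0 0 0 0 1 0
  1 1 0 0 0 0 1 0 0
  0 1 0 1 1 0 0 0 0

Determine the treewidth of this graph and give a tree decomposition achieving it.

Treewidth 3.
Bags: B1 = {a, e, f, h}  B2 = {b, e, f, h}  B3 = {b, e, h, i}  B4 = {b, g, h, i}  B5 = {b, c, g, i}  B6 = {c, d, g, i}
Tree: B1–B2, B2–B3, B3–B4, B4–B5, B5–B6

Every bag has size at most 4, so the width is 4 − 1 = 3 and tw(G) ≤ 3. For the lower bound: the 4 vertex sets {a,e,f}, {h}, {b}, {c,d,g,i} are disjoint, each induces a connected subgraph, and every pair is joined by at least one edge of G. Contracting each set to a single vertex therefore yields K_{4} as a minor, and since treewidth is minor-monotone, tw(G) ≥ tw(K_{4}) = 3. The upper and lower bounds meet at 3, so that is the treewidth.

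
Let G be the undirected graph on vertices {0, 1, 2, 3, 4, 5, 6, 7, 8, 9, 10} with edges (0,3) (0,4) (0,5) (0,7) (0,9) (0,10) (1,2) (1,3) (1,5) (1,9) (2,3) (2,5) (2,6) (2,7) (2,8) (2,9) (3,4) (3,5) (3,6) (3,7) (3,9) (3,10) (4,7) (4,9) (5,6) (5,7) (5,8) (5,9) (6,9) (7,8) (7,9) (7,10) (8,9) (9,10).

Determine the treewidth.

4

A width-4 tree decomposition is:
Bags: B1 = {0, 3, 5, 7, 9}  B2 = {2, 3, 5, 7, 9}  B3 = {0, 3, 4, 7, 9}  B4 = {1, 2, 3, 5, 9}  B5 = {2, 3, 5, 6, 9}  B6 = {2, 5, 7, 8, 9}  B7 = {0, 3, 7, 9, 10}
Tree: B1–B2, B1–B3, B2–B4, B2–B5, B2–B6, B1–B7
Every bag has size at most 5, so the width is 5 − 1 = 4 and tw(G) ≤ 4. On the other hand G contains the 5-clique {2, 5, 7, 8, 9}. A clique must lie in a single bag of any decomposition, so no decomposition can have width below 4. Therefore the treewidth is 4.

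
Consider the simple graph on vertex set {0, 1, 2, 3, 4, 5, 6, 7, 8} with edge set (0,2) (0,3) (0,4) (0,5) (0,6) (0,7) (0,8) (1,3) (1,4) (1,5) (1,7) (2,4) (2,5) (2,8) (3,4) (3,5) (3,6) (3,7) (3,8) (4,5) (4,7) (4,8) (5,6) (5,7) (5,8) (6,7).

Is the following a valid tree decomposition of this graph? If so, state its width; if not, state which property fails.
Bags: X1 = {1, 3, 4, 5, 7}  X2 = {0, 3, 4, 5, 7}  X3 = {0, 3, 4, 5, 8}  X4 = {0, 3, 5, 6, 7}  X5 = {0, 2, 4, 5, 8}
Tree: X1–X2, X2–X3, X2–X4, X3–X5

Yes; width 4.

Checking the three conditions: (i) the bags cover all of {0, 1, 2, 3, 4, 5, 6, 7, 8}; (ii) for each edge, some bag contains both endpoints; (iii) the bags containing any fixed vertex form a subtree. All hold, so the decomposition is valid with width 5 − 1 = 4.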